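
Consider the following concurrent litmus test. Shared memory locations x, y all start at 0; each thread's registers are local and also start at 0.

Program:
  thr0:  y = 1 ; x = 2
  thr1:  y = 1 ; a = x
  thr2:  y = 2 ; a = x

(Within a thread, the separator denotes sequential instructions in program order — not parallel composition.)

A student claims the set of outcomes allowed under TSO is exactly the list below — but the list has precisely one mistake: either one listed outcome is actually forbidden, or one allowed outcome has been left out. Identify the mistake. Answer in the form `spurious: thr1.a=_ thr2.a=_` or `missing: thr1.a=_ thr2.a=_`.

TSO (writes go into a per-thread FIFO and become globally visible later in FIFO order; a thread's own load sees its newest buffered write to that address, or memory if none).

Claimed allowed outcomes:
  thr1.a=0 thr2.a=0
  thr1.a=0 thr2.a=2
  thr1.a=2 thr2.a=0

missing: thr1.a=2 thr2.a=2

outcome vector order: (thr1.a,thr2.a)
TSO: 4 outcomes — {(0,0), (0,2), (2,0), (2,2)}
TSO∖claimed = {(2,2)}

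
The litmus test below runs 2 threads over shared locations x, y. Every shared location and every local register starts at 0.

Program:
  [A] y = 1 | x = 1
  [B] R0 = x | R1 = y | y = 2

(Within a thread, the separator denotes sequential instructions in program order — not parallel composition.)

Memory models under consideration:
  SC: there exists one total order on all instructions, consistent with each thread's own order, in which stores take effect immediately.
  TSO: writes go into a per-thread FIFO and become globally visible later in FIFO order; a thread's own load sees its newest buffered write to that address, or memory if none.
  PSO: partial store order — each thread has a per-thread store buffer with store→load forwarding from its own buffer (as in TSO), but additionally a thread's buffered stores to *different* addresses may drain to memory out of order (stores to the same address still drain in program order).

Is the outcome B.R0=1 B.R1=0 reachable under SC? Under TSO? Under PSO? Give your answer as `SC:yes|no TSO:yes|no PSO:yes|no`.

SC:no TSO:no PSO:yes

outcome vector order: (B.R0,B.R1)
SC: 3 outcomes — {<0 0>, <0 1>, <1 1>}
TSO: 3 outcomes — {<0 0>, <0 1>, <1 1>}
PSO: 4 outcomes — {<0 0>, <0 1>, <1 0>, <1 1>}
target <1 0> ∈ {PSO}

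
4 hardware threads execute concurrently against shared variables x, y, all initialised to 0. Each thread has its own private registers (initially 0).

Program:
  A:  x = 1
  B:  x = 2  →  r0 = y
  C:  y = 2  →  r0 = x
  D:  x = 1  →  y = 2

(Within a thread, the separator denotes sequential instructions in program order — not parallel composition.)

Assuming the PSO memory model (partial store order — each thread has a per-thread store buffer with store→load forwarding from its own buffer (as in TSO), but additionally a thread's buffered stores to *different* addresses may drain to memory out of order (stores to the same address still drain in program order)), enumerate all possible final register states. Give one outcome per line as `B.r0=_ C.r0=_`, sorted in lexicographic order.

outcome vector order: (B.r0,C.r0)
|PSO outcomes| = 6

B.r0=0 C.r0=0
B.r0=0 C.r0=1
B.r0=0 C.r0=2
B.r0=2 C.r0=0
B.r0=2 C.r0=1
B.r0=2 C.r0=2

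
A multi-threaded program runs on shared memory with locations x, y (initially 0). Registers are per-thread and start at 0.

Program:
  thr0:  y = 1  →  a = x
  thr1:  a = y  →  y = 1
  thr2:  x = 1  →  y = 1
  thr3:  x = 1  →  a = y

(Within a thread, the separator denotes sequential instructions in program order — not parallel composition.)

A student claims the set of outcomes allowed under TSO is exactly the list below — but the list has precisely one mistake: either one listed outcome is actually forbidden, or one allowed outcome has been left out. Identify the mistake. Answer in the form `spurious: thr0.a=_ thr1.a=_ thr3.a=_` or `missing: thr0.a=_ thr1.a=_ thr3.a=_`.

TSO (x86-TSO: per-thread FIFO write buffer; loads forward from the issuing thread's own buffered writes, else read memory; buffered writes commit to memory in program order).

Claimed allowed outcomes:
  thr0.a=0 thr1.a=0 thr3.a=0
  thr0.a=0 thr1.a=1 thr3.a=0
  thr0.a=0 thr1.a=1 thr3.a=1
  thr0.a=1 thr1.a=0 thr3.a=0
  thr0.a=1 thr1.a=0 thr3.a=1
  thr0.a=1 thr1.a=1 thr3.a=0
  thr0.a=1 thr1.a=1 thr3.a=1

missing: thr0.a=0 thr1.a=0 thr3.a=1

outcome vector order: (thr0.a,thr1.a,thr3.a)
under TSO → 0/0/0; 0/0/1; 0/1/0; 0/1/1; 1/0/0; 1/0/1; 1/1/0; 1/1/1
TSO∖claimed = {0/0/1}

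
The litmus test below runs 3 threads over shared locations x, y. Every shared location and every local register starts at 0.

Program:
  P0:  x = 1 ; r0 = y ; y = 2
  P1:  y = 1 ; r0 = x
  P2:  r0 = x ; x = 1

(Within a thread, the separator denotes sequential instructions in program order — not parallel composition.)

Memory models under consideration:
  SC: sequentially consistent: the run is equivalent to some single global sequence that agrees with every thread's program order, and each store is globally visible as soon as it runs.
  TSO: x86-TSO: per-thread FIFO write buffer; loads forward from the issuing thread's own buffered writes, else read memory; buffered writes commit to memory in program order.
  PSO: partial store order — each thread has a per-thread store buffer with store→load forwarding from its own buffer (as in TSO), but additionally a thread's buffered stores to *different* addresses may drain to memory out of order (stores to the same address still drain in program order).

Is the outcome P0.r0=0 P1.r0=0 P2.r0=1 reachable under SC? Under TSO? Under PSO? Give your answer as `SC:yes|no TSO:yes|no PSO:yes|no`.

outcome vector order: (P0.r0,P1.r0,P2.r0)
SC (6): 010 011 100 101 110 111
TSO (8): 000 001 010 011 100 101 110 111
PSO (8): 000 001 010 011 100 101 110 111
target 001 ∈ {TSO,PSO}

SC:no TSO:yes PSO:yes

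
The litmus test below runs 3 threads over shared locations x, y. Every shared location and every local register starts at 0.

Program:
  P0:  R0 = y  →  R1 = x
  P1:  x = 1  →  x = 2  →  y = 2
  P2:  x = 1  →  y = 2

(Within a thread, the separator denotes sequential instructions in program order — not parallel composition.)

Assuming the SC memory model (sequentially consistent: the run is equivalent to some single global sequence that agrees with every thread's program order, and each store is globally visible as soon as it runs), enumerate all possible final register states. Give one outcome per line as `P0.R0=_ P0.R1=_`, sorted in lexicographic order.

outcome vector order: (P0.R0,P0.R1)
|SC outcomes| = 5

P0.R0=0 P0.R1=0
P0.R0=0 P0.R1=1
P0.R0=0 P0.R1=2
P0.R0=2 P0.R1=1
P0.R0=2 P0.R1=2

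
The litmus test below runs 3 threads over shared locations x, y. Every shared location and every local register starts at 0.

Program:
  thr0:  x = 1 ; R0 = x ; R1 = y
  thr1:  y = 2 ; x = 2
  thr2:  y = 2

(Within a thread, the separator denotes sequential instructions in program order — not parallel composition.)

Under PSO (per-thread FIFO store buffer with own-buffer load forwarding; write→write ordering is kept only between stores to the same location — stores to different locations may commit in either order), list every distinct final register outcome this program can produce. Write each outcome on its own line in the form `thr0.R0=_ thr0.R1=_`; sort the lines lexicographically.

thr0.R0=1 thr0.R1=0
thr0.R0=1 thr0.R1=2
thr0.R0=2 thr0.R1=0
thr0.R0=2 thr0.R1=2

outcome vector order: (thr0.R0,thr0.R1)
|PSO outcomes| = 4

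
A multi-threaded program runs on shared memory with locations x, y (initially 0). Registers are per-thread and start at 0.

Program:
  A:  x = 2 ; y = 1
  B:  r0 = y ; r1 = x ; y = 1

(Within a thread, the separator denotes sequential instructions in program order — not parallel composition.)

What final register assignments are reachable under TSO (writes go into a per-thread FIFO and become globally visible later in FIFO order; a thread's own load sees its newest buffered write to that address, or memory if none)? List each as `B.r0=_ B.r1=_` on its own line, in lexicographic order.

B.r0=0 B.r1=0
B.r0=0 B.r1=2
B.r0=1 B.r1=2

outcome vector order: (B.r0,B.r1)
|TSO outcomes| = 3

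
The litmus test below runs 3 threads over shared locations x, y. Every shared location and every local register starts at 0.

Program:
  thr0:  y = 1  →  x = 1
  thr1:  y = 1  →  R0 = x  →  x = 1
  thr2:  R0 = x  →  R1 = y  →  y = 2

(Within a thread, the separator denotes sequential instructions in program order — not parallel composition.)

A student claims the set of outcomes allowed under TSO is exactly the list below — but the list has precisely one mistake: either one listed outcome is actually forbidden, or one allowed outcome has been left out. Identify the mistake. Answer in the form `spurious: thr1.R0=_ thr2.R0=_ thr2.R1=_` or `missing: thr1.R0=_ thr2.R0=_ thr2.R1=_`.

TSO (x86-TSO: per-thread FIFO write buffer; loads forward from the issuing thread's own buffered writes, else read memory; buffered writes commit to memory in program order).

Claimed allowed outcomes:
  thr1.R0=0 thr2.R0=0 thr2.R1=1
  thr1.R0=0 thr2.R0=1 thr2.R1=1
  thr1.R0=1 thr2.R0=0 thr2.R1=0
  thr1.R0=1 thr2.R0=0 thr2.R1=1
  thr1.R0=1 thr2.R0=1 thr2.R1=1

missing: thr1.R0=0 thr2.R0=0 thr2.R1=0

outcome vector order: (thr1.R0,thr2.R0,thr2.R1)
TSO: 6 outcomes — {<0 0 0>; <0 0 1>; <0 1 1>; <1 0 0>; <1 0 1>; <1 1 1>}
TSO∖claimed = {<0 0 0>}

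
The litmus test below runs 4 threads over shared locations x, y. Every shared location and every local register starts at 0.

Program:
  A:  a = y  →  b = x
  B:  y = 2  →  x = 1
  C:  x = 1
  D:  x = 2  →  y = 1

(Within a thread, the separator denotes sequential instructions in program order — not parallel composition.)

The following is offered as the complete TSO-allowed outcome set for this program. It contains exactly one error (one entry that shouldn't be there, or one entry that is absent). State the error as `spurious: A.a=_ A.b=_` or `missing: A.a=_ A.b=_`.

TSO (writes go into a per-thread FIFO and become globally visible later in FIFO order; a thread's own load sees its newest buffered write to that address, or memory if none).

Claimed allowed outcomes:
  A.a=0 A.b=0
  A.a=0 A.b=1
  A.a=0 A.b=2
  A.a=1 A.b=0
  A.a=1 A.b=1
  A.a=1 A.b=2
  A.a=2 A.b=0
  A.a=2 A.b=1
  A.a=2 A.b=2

spurious: A.a=1 A.b=0

outcome vector order: (A.a,A.b)
under TSO → 00; 01; 02; 11; 12; 20; 21; 22
claimed∖TSO = {10}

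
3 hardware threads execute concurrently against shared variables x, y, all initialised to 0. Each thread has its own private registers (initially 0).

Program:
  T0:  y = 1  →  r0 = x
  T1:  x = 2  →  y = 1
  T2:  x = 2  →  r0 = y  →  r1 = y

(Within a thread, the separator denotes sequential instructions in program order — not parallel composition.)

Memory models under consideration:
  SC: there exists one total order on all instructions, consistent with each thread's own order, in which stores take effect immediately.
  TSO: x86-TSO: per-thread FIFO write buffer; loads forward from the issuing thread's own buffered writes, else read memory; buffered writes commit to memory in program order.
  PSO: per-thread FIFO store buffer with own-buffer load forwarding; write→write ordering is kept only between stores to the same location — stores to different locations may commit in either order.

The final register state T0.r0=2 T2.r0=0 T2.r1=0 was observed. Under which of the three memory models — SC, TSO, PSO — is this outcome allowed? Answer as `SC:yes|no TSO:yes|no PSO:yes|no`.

SC:yes TSO:yes PSO:yes

outcome vector order: (T0.r0,T2.r0,T2.r1)
[SC] allowed = {<0 1 1> <2 0 0> <2 0 1> <2 1 1>}
[TSO] allowed = {<0 0 0> <0 0 1> <0 1 1> <2 0 0> <2 0 1> <2 1 1>}
[PSO] allowed = {<0 0 0> <0 0 1> <0 1 1> <2 0 0> <2 0 1> <2 1 1>}
target <2 0 0> ∈ {SC,TSO,PSO}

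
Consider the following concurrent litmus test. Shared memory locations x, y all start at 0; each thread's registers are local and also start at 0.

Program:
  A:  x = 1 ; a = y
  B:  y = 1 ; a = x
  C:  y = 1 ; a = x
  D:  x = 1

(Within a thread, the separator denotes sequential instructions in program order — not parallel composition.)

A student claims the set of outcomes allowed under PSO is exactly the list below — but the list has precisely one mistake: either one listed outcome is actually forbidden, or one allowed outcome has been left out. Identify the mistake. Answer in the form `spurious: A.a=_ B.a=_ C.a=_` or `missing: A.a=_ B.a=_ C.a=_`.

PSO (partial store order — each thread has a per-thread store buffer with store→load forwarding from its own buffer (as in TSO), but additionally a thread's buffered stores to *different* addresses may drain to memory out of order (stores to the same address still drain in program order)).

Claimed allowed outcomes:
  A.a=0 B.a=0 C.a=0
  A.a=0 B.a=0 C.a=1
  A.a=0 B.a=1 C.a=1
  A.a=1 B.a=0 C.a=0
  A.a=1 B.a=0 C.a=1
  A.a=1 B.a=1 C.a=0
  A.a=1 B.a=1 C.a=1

missing: A.a=0 B.a=1 C.a=0

outcome vector order: (A.a,B.a,C.a)
PSO: 8 outcomes — {<0 0 0> <0 0 1> <0 1 0> <0 1 1> <1 0 0> <1 0 1> <1 1 0> <1 1 1>}
PSO∖claimed = {<0 1 0>}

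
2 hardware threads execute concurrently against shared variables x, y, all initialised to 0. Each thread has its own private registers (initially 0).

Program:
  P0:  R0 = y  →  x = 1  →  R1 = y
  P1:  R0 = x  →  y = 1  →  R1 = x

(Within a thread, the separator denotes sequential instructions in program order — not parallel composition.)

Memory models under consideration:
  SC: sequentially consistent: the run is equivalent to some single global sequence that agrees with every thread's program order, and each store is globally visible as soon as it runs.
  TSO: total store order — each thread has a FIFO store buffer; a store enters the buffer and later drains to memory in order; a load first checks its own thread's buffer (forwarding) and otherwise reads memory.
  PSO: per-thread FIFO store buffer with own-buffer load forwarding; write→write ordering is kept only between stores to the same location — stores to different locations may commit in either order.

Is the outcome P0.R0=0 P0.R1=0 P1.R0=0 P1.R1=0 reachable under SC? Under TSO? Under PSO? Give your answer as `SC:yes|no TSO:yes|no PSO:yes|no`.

outcome vector order: (P0.R0,P0.R1,P1.R0,P1.R1)
[SC] allowed = {0001 0011 0100 0101 0111 1100 1101}
[TSO] allowed = {0000 0001 0011 0100 0101 0111 1100 1101}
[PSO] allowed = {0000 0001 0011 0100 0101 0111 1100 1101}
target 0000 ∈ {TSO,PSO}

SC:no TSO:yes PSO:yes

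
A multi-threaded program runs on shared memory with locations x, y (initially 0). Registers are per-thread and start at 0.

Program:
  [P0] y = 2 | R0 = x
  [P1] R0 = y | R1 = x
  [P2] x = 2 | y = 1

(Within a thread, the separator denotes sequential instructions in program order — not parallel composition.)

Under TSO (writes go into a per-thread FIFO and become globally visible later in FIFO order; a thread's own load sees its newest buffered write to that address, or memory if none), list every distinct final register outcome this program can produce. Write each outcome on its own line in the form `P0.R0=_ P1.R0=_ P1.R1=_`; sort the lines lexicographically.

P0.R0=0 P1.R0=0 P1.R1=0
P0.R0=0 P1.R0=0 P1.R1=2
P0.R0=0 P1.R0=1 P1.R1=2
P0.R0=0 P1.R0=2 P1.R1=0
P0.R0=0 P1.R0=2 P1.R1=2
P0.R0=2 P1.R0=0 P1.R1=0
P0.R0=2 P1.R0=0 P1.R1=2
P0.R0=2 P1.R0=1 P1.R1=2
P0.R0=2 P1.R0=2 P1.R1=0
P0.R0=2 P1.R0=2 P1.R1=2

outcome vector order: (P0.R0,P1.R0,P1.R1)
|TSO outcomes| = 10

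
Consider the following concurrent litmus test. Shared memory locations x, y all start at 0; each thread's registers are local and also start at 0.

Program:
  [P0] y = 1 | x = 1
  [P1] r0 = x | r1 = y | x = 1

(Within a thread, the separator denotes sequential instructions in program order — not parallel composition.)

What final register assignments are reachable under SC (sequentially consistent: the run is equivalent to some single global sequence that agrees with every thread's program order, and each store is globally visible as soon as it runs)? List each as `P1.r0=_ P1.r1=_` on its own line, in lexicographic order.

outcome vector order: (P1.r0,P1.r1)
|SC outcomes| = 3

P1.r0=0 P1.r1=0
P1.r0=0 P1.r1=1
P1.r0=1 P1.r1=1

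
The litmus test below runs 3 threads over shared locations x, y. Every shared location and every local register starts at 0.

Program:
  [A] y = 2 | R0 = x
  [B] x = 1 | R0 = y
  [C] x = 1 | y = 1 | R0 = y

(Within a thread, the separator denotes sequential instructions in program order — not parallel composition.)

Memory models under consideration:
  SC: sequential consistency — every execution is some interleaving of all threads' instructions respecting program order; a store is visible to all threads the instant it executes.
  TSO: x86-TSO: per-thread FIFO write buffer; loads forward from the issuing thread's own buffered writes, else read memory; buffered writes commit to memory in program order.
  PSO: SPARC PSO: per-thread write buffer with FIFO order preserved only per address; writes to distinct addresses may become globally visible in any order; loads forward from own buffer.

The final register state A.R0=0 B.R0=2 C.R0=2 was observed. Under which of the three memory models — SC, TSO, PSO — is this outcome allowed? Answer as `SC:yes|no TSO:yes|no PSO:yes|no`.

SC:no TSO:yes PSO:yes

outcome vector order: (A.R0,B.R0,C.R0)
under SC → 0/1/1, 0/2/1, 1/0/1, 1/0/2, 1/1/1, 1/1/2, 1/2/1, 1/2/2
under TSO → 0/0/1, 0/0/2, 0/1/1, 0/1/2, 0/2/1, 0/2/2, 1/0/1, 1/0/2, 1/1/1, 1/1/2, 1/2/1, 1/2/2
under PSO → 0/0/1, 0/0/2, 0/1/1, 0/1/2, 0/2/1, 0/2/2, 1/0/1, 1/0/2, 1/1/1, 1/1/2, 1/2/1, 1/2/2
target 0/2/2 ∈ {TSO,PSO}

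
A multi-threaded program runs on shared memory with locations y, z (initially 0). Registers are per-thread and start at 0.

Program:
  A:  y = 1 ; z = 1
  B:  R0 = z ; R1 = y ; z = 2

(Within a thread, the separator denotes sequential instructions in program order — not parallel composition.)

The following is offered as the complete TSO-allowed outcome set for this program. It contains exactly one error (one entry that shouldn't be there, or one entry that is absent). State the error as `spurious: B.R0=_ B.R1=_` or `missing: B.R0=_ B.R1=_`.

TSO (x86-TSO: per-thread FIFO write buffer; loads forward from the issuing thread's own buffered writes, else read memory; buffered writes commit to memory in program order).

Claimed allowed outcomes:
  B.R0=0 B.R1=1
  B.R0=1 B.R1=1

missing: B.R0=0 B.R1=0

outcome vector order: (B.R0,B.R1)
TSO: 3 outcomes — {00 01 11}
TSO∖claimed = {00}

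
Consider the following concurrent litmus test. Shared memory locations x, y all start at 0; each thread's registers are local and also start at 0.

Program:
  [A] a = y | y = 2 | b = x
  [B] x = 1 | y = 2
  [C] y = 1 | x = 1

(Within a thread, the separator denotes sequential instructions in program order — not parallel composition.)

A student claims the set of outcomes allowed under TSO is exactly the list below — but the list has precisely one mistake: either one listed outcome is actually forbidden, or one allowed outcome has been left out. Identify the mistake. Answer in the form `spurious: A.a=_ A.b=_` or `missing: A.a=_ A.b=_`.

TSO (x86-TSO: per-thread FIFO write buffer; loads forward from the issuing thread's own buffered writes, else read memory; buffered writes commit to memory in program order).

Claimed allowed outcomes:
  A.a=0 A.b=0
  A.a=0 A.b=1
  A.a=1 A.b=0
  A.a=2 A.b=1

outcome vector order: (A.a,A.b)
[TSO] allowed = {00 01 10 11 21}
TSO∖claimed = {11}

missing: A.a=1 A.b=1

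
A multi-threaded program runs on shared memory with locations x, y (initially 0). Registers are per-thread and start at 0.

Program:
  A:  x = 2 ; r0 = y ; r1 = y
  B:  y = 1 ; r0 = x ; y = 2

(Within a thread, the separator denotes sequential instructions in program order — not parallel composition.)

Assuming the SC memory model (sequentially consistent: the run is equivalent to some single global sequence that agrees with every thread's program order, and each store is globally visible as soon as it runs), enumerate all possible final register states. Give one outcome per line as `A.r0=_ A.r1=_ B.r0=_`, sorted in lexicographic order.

A.r0=0 A.r1=0 B.r0=2
A.r0=0 A.r1=1 B.r0=2
A.r0=0 A.r1=2 B.r0=2
A.r0=1 A.r1=1 B.r0=0
A.r0=1 A.r1=1 B.r0=2
A.r0=1 A.r1=2 B.r0=0
A.r0=1 A.r1=2 B.r0=2
A.r0=2 A.r1=2 B.r0=0
A.r0=2 A.r1=2 B.r0=2

outcome vector order: (A.r0,A.r1,B.r0)
|SC outcomes| = 9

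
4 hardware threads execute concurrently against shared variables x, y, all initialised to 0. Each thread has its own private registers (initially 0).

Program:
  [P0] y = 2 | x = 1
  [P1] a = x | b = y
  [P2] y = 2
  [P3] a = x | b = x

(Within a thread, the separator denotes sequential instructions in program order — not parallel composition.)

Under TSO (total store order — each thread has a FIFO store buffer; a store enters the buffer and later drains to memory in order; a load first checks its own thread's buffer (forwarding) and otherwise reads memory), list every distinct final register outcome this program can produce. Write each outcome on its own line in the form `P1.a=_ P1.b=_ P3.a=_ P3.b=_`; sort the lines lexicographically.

outcome vector order: (P1.a,P1.b,P3.a,P3.b)
|TSO outcomes| = 9

P1.a=0 P1.b=0 P3.a=0 P3.b=0
P1.a=0 P1.b=0 P3.a=0 P3.b=1
P1.a=0 P1.b=0 P3.a=1 P3.b=1
P1.a=0 P1.b=2 P3.a=0 P3.b=0
P1.a=0 P1.b=2 P3.a=0 P3.b=1
P1.a=0 P1.b=2 P3.a=1 P3.b=1
P1.a=1 P1.b=2 P3.a=0 P3.b=0
P1.a=1 P1.b=2 P3.a=0 P3.b=1
P1.a=1 P1.b=2 P3.a=1 P3.b=1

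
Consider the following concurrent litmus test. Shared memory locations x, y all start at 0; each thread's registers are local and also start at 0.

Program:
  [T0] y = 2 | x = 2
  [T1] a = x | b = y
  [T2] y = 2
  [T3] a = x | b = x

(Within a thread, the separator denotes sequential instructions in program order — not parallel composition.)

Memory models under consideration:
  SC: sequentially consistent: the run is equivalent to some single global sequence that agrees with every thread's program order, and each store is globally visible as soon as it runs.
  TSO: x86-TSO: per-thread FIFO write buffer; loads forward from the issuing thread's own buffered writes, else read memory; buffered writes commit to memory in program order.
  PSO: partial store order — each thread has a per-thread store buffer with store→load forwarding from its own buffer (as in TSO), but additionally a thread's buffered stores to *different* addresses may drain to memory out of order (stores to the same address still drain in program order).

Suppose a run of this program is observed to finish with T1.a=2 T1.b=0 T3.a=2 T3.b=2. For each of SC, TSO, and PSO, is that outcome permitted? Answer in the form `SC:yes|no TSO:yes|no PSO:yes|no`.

outcome vector order: (T1.a,T1.b,T3.a,T3.b)
SC: 9 outcomes — {0000 0002 0022 0200 0202 0222 2200 2202 2222}
TSO: 9 outcomes — {0000 0002 0022 0200 0202 0222 2200 2202 2222}
PSO: 12 outcomes — {0000 0002 0022 0200 0202 0222 2000 2002 2022 2200 2202 2222}
target 2022 ∈ {PSO}

SC:no TSO:no PSO:yes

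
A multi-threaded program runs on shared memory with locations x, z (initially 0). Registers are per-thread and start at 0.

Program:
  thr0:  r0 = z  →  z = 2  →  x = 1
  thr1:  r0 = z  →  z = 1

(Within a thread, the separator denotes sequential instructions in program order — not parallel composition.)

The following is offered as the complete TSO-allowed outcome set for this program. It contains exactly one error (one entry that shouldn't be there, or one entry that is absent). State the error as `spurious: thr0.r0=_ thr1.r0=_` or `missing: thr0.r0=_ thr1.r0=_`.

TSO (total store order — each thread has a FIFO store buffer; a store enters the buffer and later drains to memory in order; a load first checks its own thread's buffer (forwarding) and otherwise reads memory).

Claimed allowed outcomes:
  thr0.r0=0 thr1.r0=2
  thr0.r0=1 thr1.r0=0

missing: thr0.r0=0 thr1.r0=0

outcome vector order: (thr0.r0,thr1.r0)
[TSO] allowed = {<0 0>, <0 2>, <1 0>}
TSO∖claimed = {<0 0>}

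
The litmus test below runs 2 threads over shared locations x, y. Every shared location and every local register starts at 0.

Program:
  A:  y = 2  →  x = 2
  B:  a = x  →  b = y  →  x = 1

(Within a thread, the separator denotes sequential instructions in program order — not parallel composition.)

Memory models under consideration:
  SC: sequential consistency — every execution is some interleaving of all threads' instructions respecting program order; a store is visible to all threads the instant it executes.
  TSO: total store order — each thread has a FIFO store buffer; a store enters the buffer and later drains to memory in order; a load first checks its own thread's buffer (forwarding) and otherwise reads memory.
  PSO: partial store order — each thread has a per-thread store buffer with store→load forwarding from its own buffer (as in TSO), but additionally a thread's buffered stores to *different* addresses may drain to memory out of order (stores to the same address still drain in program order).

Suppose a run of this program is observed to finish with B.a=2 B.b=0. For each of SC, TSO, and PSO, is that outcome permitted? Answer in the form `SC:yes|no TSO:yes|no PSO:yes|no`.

SC:no TSO:no PSO:yes

outcome vector order: (B.a,B.b)
SC (3): (0,0); (0,2); (2,2)
TSO (3): (0,0); (0,2); (2,2)
PSO (4): (0,0); (0,2); (2,0); (2,2)
target (2,0) ∈ {PSO}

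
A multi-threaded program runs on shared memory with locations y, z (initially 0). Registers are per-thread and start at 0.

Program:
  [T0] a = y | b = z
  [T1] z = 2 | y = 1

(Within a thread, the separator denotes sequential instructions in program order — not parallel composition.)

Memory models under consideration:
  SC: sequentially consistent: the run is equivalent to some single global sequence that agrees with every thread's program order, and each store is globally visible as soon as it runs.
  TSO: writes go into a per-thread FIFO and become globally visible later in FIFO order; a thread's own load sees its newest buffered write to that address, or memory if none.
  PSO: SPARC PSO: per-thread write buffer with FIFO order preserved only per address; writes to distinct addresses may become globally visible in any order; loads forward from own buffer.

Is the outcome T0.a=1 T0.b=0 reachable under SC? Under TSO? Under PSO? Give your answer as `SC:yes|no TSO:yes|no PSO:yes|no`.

SC:no TSO:no PSO:yes

outcome vector order: (T0.a,T0.b)
[SC] allowed = {<0 0>, <0 2>, <1 2>}
[TSO] allowed = {<0 0>, <0 2>, <1 2>}
[PSO] allowed = {<0 0>, <0 2>, <1 0>, <1 2>}
target <1 0> ∈ {PSO}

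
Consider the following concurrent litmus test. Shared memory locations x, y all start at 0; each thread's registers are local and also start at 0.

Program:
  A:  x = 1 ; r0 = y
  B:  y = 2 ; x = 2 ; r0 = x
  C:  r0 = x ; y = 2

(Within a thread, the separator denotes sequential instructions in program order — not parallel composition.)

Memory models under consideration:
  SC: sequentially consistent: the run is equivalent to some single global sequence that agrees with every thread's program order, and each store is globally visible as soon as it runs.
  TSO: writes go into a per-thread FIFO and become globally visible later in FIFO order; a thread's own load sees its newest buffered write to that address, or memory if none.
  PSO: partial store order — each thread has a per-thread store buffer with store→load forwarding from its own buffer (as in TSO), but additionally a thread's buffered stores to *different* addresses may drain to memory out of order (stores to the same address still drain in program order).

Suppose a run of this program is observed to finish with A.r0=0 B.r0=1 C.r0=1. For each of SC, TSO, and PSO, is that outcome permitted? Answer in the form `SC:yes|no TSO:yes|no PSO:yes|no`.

outcome vector order: (A.r0,B.r0,C.r0)
under SC → 0/2/0, 0/2/1, 0/2/2, 2/1/0, 2/1/1, 2/1/2, 2/2/0, 2/2/1, 2/2/2
under TSO → 0/1/0, 0/1/1, 0/1/2, 0/2/0, 0/2/1, 0/2/2, 2/1/0, 2/1/1, 2/1/2, 2/2/0, 2/2/1, 2/2/2
under PSO → 0/1/0, 0/1/1, 0/1/2, 0/2/0, 0/2/1, 0/2/2, 2/1/0, 2/1/1, 2/1/2, 2/2/0, 2/2/1, 2/2/2
target 0/1/1 ∈ {TSO,PSO}

SC:no TSO:yes PSO:yes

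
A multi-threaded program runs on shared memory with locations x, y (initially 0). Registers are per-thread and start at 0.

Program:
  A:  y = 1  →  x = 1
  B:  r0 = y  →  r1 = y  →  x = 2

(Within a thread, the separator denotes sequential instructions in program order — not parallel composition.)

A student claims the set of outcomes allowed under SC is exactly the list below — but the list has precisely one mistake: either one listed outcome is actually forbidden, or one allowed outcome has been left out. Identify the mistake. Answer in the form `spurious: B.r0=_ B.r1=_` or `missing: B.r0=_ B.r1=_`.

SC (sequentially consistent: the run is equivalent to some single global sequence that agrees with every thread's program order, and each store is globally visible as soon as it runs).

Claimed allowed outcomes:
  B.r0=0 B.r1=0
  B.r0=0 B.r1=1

outcome vector order: (B.r0,B.r1)
SC (3): (0,0), (0,1), (1,1)
SC∖claimed = {(1,1)}

missing: B.r0=1 B.r1=1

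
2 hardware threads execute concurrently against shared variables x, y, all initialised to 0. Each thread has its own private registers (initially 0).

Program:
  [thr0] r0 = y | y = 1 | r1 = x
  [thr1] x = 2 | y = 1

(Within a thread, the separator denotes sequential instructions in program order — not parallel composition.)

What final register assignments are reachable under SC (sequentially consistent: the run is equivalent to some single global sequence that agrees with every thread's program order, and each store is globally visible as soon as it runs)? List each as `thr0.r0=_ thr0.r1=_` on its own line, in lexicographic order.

thr0.r0=0 thr0.r1=0
thr0.r0=0 thr0.r1=2
thr0.r0=1 thr0.r1=2

outcome vector order: (thr0.r0,thr0.r1)
|SC outcomes| = 3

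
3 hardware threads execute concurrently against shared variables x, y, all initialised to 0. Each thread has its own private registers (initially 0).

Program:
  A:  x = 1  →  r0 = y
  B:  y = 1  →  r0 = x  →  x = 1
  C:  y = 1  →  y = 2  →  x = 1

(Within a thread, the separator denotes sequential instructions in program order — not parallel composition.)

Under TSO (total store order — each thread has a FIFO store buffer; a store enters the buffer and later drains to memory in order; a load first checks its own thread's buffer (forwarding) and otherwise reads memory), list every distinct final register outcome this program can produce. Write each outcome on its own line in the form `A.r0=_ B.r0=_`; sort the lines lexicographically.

outcome vector order: (A.r0,B.r0)
|TSO outcomes| = 6

A.r0=0 B.r0=0
A.r0=0 B.r0=1
A.r0=1 B.r0=0
A.r0=1 B.r0=1
A.r0=2 B.r0=0
A.r0=2 B.r0=1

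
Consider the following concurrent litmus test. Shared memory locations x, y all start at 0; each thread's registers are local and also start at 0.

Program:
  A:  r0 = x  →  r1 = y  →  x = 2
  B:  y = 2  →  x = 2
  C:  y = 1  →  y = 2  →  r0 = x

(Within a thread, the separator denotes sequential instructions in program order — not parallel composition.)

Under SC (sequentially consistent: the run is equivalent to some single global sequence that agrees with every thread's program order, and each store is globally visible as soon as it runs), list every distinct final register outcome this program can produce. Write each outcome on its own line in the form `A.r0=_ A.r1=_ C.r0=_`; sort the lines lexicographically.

outcome vector order: (A.r0,A.r1,C.r0)
|SC outcomes| = 9

A.r0=0 A.r1=0 C.r0=0
A.r0=0 A.r1=0 C.r0=2
A.r0=0 A.r1=1 C.r0=0
A.r0=0 A.r1=1 C.r0=2
A.r0=0 A.r1=2 C.r0=0
A.r0=0 A.r1=2 C.r0=2
A.r0=2 A.r1=1 C.r0=2
A.r0=2 A.r1=2 C.r0=0
A.r0=2 A.r1=2 C.r0=2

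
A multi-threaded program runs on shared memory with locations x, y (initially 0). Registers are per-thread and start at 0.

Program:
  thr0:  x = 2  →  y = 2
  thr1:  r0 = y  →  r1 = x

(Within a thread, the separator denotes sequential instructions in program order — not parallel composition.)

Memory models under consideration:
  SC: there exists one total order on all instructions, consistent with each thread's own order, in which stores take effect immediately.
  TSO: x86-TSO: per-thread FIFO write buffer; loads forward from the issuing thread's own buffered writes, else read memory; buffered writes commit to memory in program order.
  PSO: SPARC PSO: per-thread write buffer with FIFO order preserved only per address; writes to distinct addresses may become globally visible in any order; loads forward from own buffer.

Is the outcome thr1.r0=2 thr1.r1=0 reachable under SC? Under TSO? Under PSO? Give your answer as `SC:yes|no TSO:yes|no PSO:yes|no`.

outcome vector order: (thr1.r0,thr1.r1)
SC: 3 outcomes — {<0 0> <0 2> <2 2>}
TSO: 3 outcomes — {<0 0> <0 2> <2 2>}
PSO: 4 outcomes — {<0 0> <0 2> <2 0> <2 2>}
target <2 0> ∈ {PSO}

SC:no TSO:no PSO:yes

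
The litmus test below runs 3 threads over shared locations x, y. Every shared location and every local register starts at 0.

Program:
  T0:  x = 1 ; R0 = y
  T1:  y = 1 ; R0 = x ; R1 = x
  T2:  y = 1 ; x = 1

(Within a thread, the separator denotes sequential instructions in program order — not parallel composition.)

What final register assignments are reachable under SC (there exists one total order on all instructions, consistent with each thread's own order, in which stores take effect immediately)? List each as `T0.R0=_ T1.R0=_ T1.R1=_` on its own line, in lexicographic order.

T0.R0=0 T1.R0=1 T1.R1=1
T0.R0=1 T1.R0=0 T1.R1=0
T0.R0=1 T1.R0=0 T1.R1=1
T0.R0=1 T1.R0=1 T1.R1=1

outcome vector order: (T0.R0,T1.R0,T1.R1)
|SC outcomes| = 4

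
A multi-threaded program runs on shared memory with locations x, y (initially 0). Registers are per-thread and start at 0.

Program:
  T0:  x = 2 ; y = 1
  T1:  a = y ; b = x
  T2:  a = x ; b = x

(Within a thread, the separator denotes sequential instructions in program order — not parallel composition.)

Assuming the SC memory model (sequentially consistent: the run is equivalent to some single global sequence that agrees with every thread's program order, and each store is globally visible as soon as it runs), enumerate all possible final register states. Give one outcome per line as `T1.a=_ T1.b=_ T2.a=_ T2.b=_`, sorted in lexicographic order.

T1.a=0 T1.b=0 T2.a=0 T2.b=0
T1.a=0 T1.b=0 T2.a=0 T2.b=2
T1.a=0 T1.b=0 T2.a=2 T2.b=2
T1.a=0 T1.b=2 T2.a=0 T2.b=0
T1.a=0 T1.b=2 T2.a=0 T2.b=2
T1.a=0 T1.b=2 T2.a=2 T2.b=2
T1.a=1 T1.b=2 T2.a=0 T2.b=0
T1.a=1 T1.b=2 T2.a=0 T2.b=2
T1.a=1 T1.b=2 T2.a=2 T2.b=2

outcome vector order: (T1.a,T1.b,T2.a,T2.b)
|SC outcomes| = 9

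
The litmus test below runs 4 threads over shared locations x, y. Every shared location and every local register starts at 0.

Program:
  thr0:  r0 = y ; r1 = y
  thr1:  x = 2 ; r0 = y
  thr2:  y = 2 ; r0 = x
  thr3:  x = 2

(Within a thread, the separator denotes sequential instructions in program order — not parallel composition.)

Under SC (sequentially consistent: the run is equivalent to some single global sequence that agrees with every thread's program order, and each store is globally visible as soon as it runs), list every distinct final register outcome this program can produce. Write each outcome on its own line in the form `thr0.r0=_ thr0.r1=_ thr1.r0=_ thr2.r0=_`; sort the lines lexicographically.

thr0.r0=0 thr0.r1=0 thr1.r0=0 thr2.r0=2
thr0.r0=0 thr0.r1=0 thr1.r0=2 thr2.r0=0
thr0.r0=0 thr0.r1=0 thr1.r0=2 thr2.r0=2
thr0.r0=0 thr0.r1=2 thr1.r0=0 thr2.r0=2
thr0.r0=0 thr0.r1=2 thr1.r0=2 thr2.r0=0
thr0.r0=0 thr0.r1=2 thr1.r0=2 thr2.r0=2
thr0.r0=2 thr0.r1=2 thr1.r0=0 thr2.r0=2
thr0.r0=2 thr0.r1=2 thr1.r0=2 thr2.r0=0
thr0.r0=2 thr0.r1=2 thr1.r0=2 thr2.r0=2

outcome vector order: (thr0.r0,thr0.r1,thr1.r0,thr2.r0)
|SC outcomes| = 9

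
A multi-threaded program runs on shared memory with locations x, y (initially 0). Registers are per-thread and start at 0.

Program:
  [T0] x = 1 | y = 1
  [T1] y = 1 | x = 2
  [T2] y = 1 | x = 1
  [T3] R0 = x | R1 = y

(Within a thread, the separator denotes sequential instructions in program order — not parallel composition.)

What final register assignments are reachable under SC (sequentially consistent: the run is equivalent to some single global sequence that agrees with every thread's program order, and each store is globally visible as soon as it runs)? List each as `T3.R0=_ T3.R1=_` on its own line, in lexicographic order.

T3.R0=0 T3.R1=0
T3.R0=0 T3.R1=1
T3.R0=1 T3.R1=0
T3.R0=1 T3.R1=1
T3.R0=2 T3.R1=1

outcome vector order: (T3.R0,T3.R1)
|SC outcomes| = 5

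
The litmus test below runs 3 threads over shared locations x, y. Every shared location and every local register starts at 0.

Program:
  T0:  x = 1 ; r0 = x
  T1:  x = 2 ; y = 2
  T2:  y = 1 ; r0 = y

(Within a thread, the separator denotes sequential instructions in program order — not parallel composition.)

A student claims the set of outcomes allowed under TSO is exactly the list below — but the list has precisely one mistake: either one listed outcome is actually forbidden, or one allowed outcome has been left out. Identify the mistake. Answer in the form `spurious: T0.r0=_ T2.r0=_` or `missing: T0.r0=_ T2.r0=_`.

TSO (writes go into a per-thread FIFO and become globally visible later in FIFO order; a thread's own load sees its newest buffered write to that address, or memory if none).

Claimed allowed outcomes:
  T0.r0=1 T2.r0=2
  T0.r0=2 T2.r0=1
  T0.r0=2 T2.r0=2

missing: T0.r0=1 T2.r0=1

outcome vector order: (T0.r0,T2.r0)
TSO: 4 outcomes — {<1 1> <1 2> <2 1> <2 2>}
TSO∖claimed = {<1 1>}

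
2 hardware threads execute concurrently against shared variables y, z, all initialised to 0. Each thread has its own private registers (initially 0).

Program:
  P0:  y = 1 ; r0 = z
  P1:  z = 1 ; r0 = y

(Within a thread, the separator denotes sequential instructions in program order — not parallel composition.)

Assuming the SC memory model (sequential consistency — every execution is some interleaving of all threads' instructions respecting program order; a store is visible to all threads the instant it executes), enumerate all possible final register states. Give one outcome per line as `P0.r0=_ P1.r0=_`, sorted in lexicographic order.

outcome vector order: (P0.r0,P1.r0)
|SC outcomes| = 3

P0.r0=0 P1.r0=1
P0.r0=1 P1.r0=0
P0.r0=1 P1.r0=1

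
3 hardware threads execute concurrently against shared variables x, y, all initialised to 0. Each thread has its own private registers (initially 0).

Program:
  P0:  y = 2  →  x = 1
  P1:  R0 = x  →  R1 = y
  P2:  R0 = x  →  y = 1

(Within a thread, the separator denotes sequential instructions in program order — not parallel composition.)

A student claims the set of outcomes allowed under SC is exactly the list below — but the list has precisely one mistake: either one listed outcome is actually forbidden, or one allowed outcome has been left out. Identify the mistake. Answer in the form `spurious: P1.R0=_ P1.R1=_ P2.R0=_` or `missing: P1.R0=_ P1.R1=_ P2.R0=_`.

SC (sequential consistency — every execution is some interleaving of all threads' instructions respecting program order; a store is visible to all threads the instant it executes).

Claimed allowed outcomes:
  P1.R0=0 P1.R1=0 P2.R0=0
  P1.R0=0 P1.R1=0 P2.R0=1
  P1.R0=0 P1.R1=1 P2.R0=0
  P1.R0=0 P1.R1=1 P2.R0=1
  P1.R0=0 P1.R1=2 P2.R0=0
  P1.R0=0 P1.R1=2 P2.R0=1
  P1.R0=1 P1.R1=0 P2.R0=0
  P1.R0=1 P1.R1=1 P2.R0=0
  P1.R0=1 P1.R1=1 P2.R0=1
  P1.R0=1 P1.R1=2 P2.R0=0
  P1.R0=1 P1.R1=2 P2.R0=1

spurious: P1.R0=1 P1.R1=0 P2.R0=0

outcome vector order: (P1.R0,P1.R1,P2.R0)
SC: 10 outcomes — {000, 001, 010, 011, 020, 021, 110, 111, 120, 121}
claimed∖SC = {100}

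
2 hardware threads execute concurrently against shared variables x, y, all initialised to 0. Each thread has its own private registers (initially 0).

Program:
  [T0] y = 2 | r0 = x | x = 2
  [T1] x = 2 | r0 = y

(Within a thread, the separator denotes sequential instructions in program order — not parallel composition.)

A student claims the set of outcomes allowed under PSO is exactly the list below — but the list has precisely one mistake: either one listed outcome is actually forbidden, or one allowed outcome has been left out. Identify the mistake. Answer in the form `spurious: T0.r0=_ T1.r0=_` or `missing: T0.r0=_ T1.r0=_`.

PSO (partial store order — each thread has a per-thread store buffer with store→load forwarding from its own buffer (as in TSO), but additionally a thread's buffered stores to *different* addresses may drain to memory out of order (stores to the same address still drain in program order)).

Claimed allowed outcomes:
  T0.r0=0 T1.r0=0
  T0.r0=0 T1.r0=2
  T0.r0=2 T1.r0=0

outcome vector order: (T0.r0,T1.r0)
under PSO → 0/0, 0/2, 2/0, 2/2
PSO∖claimed = {2/2}

missing: T0.r0=2 T1.r0=2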